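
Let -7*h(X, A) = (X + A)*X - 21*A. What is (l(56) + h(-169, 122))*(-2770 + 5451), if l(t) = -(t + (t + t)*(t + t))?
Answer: -35841523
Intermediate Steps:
l(t) = -t - 4*t² (l(t) = -(t + (2*t)*(2*t)) = -(t + 4*t²) = -t - 4*t²)
h(X, A) = 3*A - X*(A + X)/7 (h(X, A) = -((X + A)*X - 21*A)/7 = -((A + X)*X - 21*A)/7 = -(X*(A + X) - 21*A)/7 = -(-21*A + X*(A + X))/7 = 3*A - X*(A + X)/7)
(l(56) + h(-169, 122))*(-2770 + 5451) = (-1*56*(1 + 4*56) + (3*122 - ⅐*(-169)² - ⅐*122*(-169)))*(-2770 + 5451) = (-1*56*(1 + 224) + (366 - ⅐*28561 + 20618/7))*2681 = (-1*56*225 + (366 - 28561/7 + 20618/7))*2681 = (-12600 - 5381/7)*2681 = -93581/7*2681 = -35841523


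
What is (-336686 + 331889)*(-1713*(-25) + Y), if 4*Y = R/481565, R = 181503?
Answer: -56530771430913/275180 ≈ -2.0543e+8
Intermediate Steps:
Y = 25929/275180 (Y = (181503/481565)/4 = (181503*(1/481565))/4 = (¼)*(25929/68795) = 25929/275180 ≈ 0.094226)
(-336686 + 331889)*(-1713*(-25) + Y) = (-336686 + 331889)*(-1713*(-25) + 25929/275180) = -4797*(42825 + 25929/275180) = -4797*11784609429/275180 = -56530771430913/275180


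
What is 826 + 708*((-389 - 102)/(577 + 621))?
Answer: 320960/599 ≈ 535.83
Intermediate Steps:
826 + 708*((-389 - 102)/(577 + 621)) = 826 + 708*(-491/1198) = 826 - 173814/599 = 320960/599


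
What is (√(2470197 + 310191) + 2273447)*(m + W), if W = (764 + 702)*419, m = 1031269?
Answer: 3741009327781 + 128350794*√457 ≈ 3.7438e+12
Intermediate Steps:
W = 614254 (W = 1466*419 = 614254)
(√(2470197 + 310191) + 2273447)*(m + W) = (√(2470197 + 310191) + 2273447)*(1031269 + 614254) = (√2780388 + 2273447)*1645523 = (78*√457 + 2273447)*1645523 = (2273447 + 78*√457)*1645523 = 3741009327781 + 128350794*√457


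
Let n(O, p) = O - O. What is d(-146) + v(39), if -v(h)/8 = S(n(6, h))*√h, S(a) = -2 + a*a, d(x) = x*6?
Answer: -876 + 16*√39 ≈ -776.08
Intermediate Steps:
n(O, p) = 0
d(x) = 6*x
S(a) = -2 + a²
v(h) = 16*√h (v(h) = -8*(-2 + 0²)*√h = -8*(-2 + 0)*√h = -(-16)*√h = 16*√h)
d(-146) + v(39) = 6*(-146) + 16*√39 = -876 + 16*√39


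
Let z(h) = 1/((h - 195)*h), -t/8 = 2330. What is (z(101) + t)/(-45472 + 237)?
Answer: 176968161/429461090 ≈ 0.41207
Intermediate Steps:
t = -18640 (t = -8*2330 = -18640)
z(h) = 1/(h*(-195 + h)) (z(h) = 1/((-195 + h)*h) = 1/(h*(-195 + h)))
(z(101) + t)/(-45472 + 237) = (1/(101*(-195 + 101)) - 18640)/(-45472 + 237) = ((1/101)/(-94) - 18640)/(-45235) = ((1/101)*(-1/94) - 18640)*(-1/45235) = (-1/9494 - 18640)*(-1/45235) = -176968161/9494*(-1/45235) = 176968161/429461090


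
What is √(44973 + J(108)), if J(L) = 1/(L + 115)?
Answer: 2*√559115635/223 ≈ 212.07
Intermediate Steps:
J(L) = 1/(115 + L)
√(44973 + J(108)) = √(44973 + 1/(115 + 108)) = √(44973 + 1/223) = √(10028980/223) = 2*√559115635/223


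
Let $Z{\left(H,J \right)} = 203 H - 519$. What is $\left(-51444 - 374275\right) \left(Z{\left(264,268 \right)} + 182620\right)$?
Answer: $-100338988267$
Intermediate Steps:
$Z{\left(H,J \right)} = -519 + 203 H$
$\left(-51444 - 374275\right) \left(Z{\left(264,268 \right)} + 182620\right) = \left(-51444 - 374275\right) \left(\left(-519 + 203 \cdot 264\right) + 182620\right) = - 425719 \left(\left(-519 + 53592\right) + 182620\right) = - 425719 \left(53073 + 182620\right) = \left(-425719\right) 235693 = -100338988267$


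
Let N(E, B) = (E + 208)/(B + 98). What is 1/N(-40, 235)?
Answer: 111/56 ≈ 1.9821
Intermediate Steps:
N(E, B) = (208 + E)/(98 + B)
1/N(-40, 235) = 1/((208 - 40)/(98 + 235)) = 1/(168/333) = 1/((1/333)*168) = 1/(56/111) = 111/56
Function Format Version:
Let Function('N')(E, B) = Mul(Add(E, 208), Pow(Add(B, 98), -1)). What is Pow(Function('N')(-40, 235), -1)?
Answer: Rational(111, 56) ≈ 1.9821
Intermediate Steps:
Function('N')(E, B) = Mul(Pow(Add(98, B), -1), Add(208, E)) (Function('N')(E, B) = Mul(Add(208, E), Pow(Add(98, B), -1)) = Mul(Pow(Add(98, B), -1), Add(208, E)))
Pow(Function('N')(-40, 235), -1) = Pow(Mul(Pow(Add(98, 235), -1), Add(208, -40)), -1) = Pow(Mul(Pow(333, -1), 168), -1) = Pow(Mul(Rational(1, 333), 168), -1) = Pow(Rational(56, 111), -1) = Rational(111, 56)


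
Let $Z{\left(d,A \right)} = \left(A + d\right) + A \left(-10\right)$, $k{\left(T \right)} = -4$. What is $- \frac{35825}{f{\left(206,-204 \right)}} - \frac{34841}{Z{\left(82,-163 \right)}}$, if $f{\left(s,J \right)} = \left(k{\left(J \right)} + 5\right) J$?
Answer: $\frac{48385361}{315996} \approx 153.12$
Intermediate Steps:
$Z{\left(d,A \right)} = d - 9 A$ ($Z{\left(d,A \right)} = \left(A + d\right) - 10 A = d - 9 A$)
$f{\left(s,J \right)} = J$ ($f{\left(s,J \right)} = \left(-4 + 5\right) J = 1 J = J$)
$- \frac{35825}{f{\left(206,-204 \right)}} - \frac{34841}{Z{\left(82,-163 \right)}} = - \frac{35825}{-204} - \frac{34841}{82 - -1467} = \left(-35825\right) \left(- \frac{1}{204}\right) - \frac{34841}{82 + 1467} = \frac{35825}{204} - \frac{34841}{1549} = \frac{48385361}{315996}$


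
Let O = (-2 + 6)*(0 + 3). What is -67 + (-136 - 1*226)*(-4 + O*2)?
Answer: -7307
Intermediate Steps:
O = 12 (O = 4*3 = 12)
-67 + (-136 - 1*226)*(-4 + O*2) = -67 + (-136 - 1*226)*(-4 + 12*2) = -67 + (-136 - 226)*(-4 + 24) = -67 - 362*20 = -67 - 7240 = -7307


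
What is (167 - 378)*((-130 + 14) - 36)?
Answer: 32072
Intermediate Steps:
(167 - 378)*((-130 + 14) - 36) = -211*(-116 - 36) = -211*(-152) = 32072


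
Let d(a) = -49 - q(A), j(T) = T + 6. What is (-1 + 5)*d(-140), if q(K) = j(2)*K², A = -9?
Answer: -2788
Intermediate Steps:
j(T) = 6 + T
q(K) = 8*K² (q(K) = (6 + 2)*K² = 8*K²)
d(a) = -697 (d(a) = -49 - 8*(-9)² = -49 - 8*81 = -49 - 1*648 = -49 - 648 = -697)
(-1 + 5)*d(-140) = (-1 + 5)*(-697) = 4*(-697) = -2788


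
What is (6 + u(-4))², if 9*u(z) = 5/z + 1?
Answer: 46225/1296 ≈ 35.667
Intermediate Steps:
u(z) = ⅑ + 5/(9*z) (u(z) = (5/z + 1)/9 = (1 + 5/z)/9 = ⅑ + 5/(9*z))
(6 + u(-4))² = (6 + (⅑)*(5 - 4)/(-4))² = (6 + (⅑)*(-¼)*1)² = (6 - 1/36)² = (215/36)² = 46225/1296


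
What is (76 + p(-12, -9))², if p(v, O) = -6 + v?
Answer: 3364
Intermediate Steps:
(76 + p(-12, -9))² = (76 + (-6 - 12))² = (76 - 18)² = 58² = 3364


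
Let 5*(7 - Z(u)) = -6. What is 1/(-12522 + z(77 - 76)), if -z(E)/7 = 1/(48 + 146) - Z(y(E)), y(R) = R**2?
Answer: -970/12090697 ≈ -8.0227e-5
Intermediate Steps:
Z(u) = 41/5 (Z(u) = 7 - 1/5*(-6) = 7 + 6/5 = 41/5)
z(E) = 55643/970 (z(E) = -7*(1/(48 + 146) - 1*41/5) = -7*(1/194 - 41/5) = -7*(-7949/970) = 55643/970)
1/(-12522 + z(77 - 76)) = 1/(-12522 + 55643/970) = 1/(-12090697/970) = -970/12090697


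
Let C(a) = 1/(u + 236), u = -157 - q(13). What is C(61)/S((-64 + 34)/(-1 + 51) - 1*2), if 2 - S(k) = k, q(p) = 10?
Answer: 5/1587 ≈ 0.0031506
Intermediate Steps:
u = -167 (u = -157 - 1*10 = -157 - 10 = -167)
C(a) = 1/69 (C(a) = 1/(-167 + 236) = 1/69)
S(k) = 2 - k
C(61)/S((-64 + 34)/(-1 + 51) - 1*2) = 1/(69*(2 - ((-64 + 34)/(-1 + 51) - 1*2))) = 1/(69*(2 - (-30/50 - 2))) = 1/(69*(2 - (-30*1/50 - 2))) = 1/(69*(2 - (-⅗ - 2))) = 1/(69*(2 - 1*(-13/5))) = 1/(69*(2 + 13/5)) = 1/(69*(23/5)) = (1/69)*(5/23) = 5/1587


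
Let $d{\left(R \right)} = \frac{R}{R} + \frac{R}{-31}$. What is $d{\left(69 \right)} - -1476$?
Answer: $\frac{45718}{31} \approx 1474.8$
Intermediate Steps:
$d{\left(R \right)} = 1 - \frac{R}{31}$ ($d{\left(R \right)} = 1 + R \left(- \frac{1}{31}\right) = 1 - \frac{R}{31}$)
$d{\left(69 \right)} - -1476 = \left(1 - \frac{69}{31}\right) - -1476 = \left(1 - \frac{69}{31}\right) + 1476 = - \frac{38}{31} + 1476 = \frac{45718}{31}$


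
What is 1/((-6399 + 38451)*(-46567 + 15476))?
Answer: -1/996528732 ≈ -1.0035e-9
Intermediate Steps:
1/((-6399 + 38451)*(-46567 + 15476)) = 1/(32052*(-31091)) = 1/(-996528732) = -1/996528732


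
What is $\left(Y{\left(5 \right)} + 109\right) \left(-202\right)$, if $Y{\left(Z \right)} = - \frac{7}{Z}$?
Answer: $- \frac{108676}{5} \approx -21735.0$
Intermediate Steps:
$\left(Y{\left(5 \right)} + 109\right) \left(-202\right) = \left(- \frac{7}{5} + 109\right) \left(-202\right) = \frac{538}{5} \left(-202\right) = - \frac{108676}{5}$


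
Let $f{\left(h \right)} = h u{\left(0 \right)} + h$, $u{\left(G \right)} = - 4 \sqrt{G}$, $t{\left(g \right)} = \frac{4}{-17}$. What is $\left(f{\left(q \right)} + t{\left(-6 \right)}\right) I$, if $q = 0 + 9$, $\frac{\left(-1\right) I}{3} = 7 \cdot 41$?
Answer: $- \frac{128289}{17} \approx -7546.4$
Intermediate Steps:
$t{\left(g \right)} = - \frac{4}{17}$ ($t{\left(g \right)} = 4 \left(- \frac{1}{17}\right) = - \frac{4}{17}$)
$I = -861$ ($I = - 3 \cdot 7 \cdot 41 = \left(-3\right) 287 = -861$)
$q = 9$
$f{\left(h \right)} = h$ ($f{\left(h \right)} = h \left(- 4 \sqrt{0}\right) + h = h \left(\left(-4\right) 0\right) + h = h 0 + h = 0 + h = h$)
$\left(f{\left(q \right)} + t{\left(-6 \right)}\right) I = \left(9 - \frac{4}{17}\right) \left(-861\right) = \frac{149}{17} \left(-861\right) = - \frac{128289}{17}$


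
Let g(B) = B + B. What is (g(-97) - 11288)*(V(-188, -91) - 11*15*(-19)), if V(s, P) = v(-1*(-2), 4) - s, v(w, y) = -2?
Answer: -38131722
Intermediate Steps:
V(s, P) = -2 - s
g(B) = 2*B
(g(-97) - 11288)*(V(-188, -91) - 11*15*(-19)) = (2*(-97) - 11288)*((-2 - 1*(-188)) - 11*15*(-19)) = (-194 - 11288)*((-2 + 188) - 165*(-19)) = -11482*(186 + 3135) = -11482*3321 = -38131722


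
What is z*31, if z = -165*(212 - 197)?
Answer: -76725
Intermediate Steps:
z = -2475 (z = -165*15 = -2475)
z*31 = -2475*31 = -76725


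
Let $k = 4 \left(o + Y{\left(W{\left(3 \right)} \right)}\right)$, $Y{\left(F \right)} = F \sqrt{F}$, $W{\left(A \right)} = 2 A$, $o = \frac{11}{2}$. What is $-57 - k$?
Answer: $-79 - 24 \sqrt{6} \approx -137.79$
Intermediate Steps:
$o = \frac{11}{2}$ ($o = 11 \cdot \frac{1}{2} = \frac{11}{2} \approx 5.5$)
$Y{\left(F \right)} = F^{\frac{3}{2}}$
$k = 22 + 24 \sqrt{6}$ ($k = 4 \left(\frac{11}{2} + \left(2 \cdot 3\right)^{\frac{3}{2}}\right) = 4 \left(\frac{11}{2} + 6^{\frac{3}{2}}\right) = 4 \left(\frac{11}{2} + 6 \sqrt{6}\right) = 22 + 24 \sqrt{6} \approx 80.788$)
$-57 - k = -57 - \left(22 + 24 \sqrt{6}\right) = -79 - 24 \sqrt{6}$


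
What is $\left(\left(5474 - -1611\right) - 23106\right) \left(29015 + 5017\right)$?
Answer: $-545226672$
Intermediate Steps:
$\left(\left(5474 - -1611\right) - 23106\right) \left(29015 + 5017\right) = \left(\left(5474 + 1611\right) - 23106\right) 34032 = \left(7085 - 23106\right) 34032 = \left(-16021\right) 34032 = -545226672$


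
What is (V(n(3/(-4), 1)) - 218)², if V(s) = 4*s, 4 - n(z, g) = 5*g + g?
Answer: 51076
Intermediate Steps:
n(z, g) = 4 - 6*g (n(z, g) = 4 - (5*g + g) = 4 - 6*g)
(V(n(3/(-4), 1)) - 218)² = (4*(4 - 6*1) - 218)² = (4*(4 - 6) - 218)² = (4*(-2) - 218)² = (-8 - 218)² = (-226)² = 51076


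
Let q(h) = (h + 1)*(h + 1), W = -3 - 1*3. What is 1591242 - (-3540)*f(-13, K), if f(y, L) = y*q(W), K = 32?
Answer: 440742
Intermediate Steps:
W = -6 (W = -3 - 3 = -6)
q(h) = (1 + h)**2 (q(h) = (1 + h)*(1 + h) = (1 + h)**2)
f(y, L) = 25*y (f(y, L) = y*(1 - 6)**2 = y*(-5)**2 = y*25 = 25*y)
1591242 - (-3540)*f(-13, K) = 1591242 - (-3540)*25*(-13) = 1591242 - (-3540)*(-325) = 1591242 - 1*1150500 = 1591242 - 1150500 = 440742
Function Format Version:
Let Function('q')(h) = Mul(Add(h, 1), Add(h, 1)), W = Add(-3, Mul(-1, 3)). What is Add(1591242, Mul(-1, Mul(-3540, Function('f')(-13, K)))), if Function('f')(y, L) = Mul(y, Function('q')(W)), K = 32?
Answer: 440742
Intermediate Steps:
W = -6 (W = Add(-3, -3) = -6)
Function('q')(h) = Pow(Add(1, h), 2) (Function('q')(h) = Mul(Add(1, h), Add(1, h)) = Pow(Add(1, h), 2))
Function('f')(y, L) = Mul(25, y) (Function('f')(y, L) = Mul(y, Pow(Add(1, -6), 2)) = Mul(y, Pow(-5, 2)) = Mul(y, 25) = Mul(25, y))
Add(1591242, Mul(-1, Mul(-3540, Function('f')(-13, K)))) = Add(1591242, Mul(-1, Mul(-3540, Mul(25, -13)))) = Add(1591242, Mul(-1, Mul(-3540, -325))) = Add(1591242, Mul(-1, 1150500)) = Add(1591242, -1150500) = 440742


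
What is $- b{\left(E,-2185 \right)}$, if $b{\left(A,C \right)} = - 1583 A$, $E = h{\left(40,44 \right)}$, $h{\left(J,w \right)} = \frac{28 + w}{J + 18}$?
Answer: $\frac{56988}{29} \approx 1965.1$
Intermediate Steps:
$h{\left(J,w \right)} = \frac{28 + w}{18 + J}$
$E = \frac{36}{29}$ ($E = \frac{28 + 44}{18 + 40} = \frac{1}{58} \cdot 72 = \frac{36}{29} \approx 1.2414$)
$- b{\left(E,-2185 \right)} = - \frac{\left(-1583\right) 36}{29} = \left(-1\right) \left(- \frac{56988}{29}\right) = \frac{56988}{29}$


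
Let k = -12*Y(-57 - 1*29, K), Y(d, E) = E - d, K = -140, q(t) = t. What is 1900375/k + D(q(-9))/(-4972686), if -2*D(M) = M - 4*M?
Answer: 1574994694333/537050088 ≈ 2932.7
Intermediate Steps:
D(M) = 3*M/2 (D(M) = -(M - 4*M)/2 = -(-3)*M/2 = 3*M/2)
k = 648 (k = -12*(-140 - (-57 - 1*29)) = -12*(-140 - (-57 - 29)) = -12*(-140 - 1*(-86)) = -12*(-140 + 86) = -12*(-54) = 648)
1900375/k + D(q(-9))/(-4972686) = 1900375/648 + ((3/2)*(-9))/(-4972686) = 1900375*(1/648) - 27/2*(-1/4972686) = 1900375/648 + 9/3315124 = 1574994694333/537050088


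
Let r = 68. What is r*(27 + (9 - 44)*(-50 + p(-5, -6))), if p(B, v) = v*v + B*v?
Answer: -36244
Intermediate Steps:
p(B, v) = v**2 + B*v
r*(27 + (9 - 44)*(-50 + p(-5, -6))) = 68*(27 + (9 - 44)*(-50 - 6*(-5 - 6))) = 68*(27 - 35*(-50 - 6*(-11))) = 68*(27 - 35*(-50 + 66)) = 68*(27 - 35*16) = 68*(27 - 560) = 68*(-533) = -36244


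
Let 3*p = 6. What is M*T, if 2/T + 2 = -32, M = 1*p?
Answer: -2/17 ≈ -0.11765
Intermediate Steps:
p = 2 (p = (1/3)*6 = 2)
M = 2 (M = 1*2 = 2)
T = -1/17 (T = 2/(-2 - 32) = 2/(-34) = 2*(-1/34) = -1/17 ≈ -0.058824)
M*T = 2*(-1/17) = -2/17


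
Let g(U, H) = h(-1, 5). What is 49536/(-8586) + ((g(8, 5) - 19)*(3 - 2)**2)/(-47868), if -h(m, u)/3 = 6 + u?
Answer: -10975661/1902753 ≈ -5.7683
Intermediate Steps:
h(m, u) = -18 - 3*u (h(m, u) = -3*(6 + u) = -18 - 3*u)
g(U, H) = -33 (g(U, H) = -18 - 3*5 = -18 - 15 = -33)
49536/(-8586) + ((g(8, 5) - 19)*(3 - 2)**2)/(-47868) = 49536/(-8586) + ((-33 - 19)*(3 - 2)**2)/(-47868) = 49536*(-1/8586) - 52*1**2*(-1/47868) = -2752/477 - 52*1*(-1/47868) = -2752/477 - 52*(-1/47868) = -2752/477 + 13/11967 = -10975661/1902753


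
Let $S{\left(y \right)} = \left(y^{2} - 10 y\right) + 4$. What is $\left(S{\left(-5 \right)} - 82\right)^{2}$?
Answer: $9$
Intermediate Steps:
$S{\left(y \right)} = 4 + y^{2} - 10 y$
$\left(S{\left(-5 \right)} - 82\right)^{2} = \left(\left(4 + \left(-5\right)^{2} - -50\right) - 82\right)^{2} = \left(\left(4 + 25 + 50\right) - 82\right)^{2} = \left(79 - 82\right)^{2} = \left(-3\right)^{2} = 9$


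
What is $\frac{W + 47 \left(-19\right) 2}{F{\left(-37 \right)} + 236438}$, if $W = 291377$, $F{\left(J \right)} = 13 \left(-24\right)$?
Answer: $\frac{289591}{236126} \approx 1.2264$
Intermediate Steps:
$F{\left(J \right)} = -312$
$\frac{W + 47 \left(-19\right) 2}{F{\left(-37 \right)} + 236438} = \frac{291377 + 47 \left(-19\right) 2}{-312 + 236438} = \frac{291377 - 1786}{236126} = \left(291377 - 1786\right) \frac{1}{236126} = 289591 \cdot \frac{1}{236126} = \frac{289591}{236126}$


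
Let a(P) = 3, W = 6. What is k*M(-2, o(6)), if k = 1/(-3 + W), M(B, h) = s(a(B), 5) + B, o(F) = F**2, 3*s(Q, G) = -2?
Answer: -8/9 ≈ -0.88889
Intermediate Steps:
s(Q, G) = -2/3 (s(Q, G) = (1/3)*(-2) = -2/3)
M(B, h) = -2/3 + B
k = 1/3 (k = 1/(-3 + 6) = 1/3 ≈ 0.33333)
k*M(-2, o(6)) = (-2/3 - 2)/3 = (1/3)*(-8/3) = -8/9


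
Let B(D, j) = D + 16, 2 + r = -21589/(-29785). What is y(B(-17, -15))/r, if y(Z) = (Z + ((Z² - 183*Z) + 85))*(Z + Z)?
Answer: 15964760/37981 ≈ 420.34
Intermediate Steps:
r = -37981/29785 (r = -2 - 21589/(-29785) = -2 - 21589*(-1/29785) = -2 + 21589/29785 = -37981/29785 ≈ -1.2752)
B(D, j) = 16 + D
y(Z) = 2*Z*(85 + Z² - 182*Z) (y(Z) = (Z + (85 + Z² - 183*Z))*(2*Z) = (85 + Z² - 182*Z)*(2*Z) = 2*Z*(85 + Z² - 182*Z))
y(B(-17, -15))/r = (2*(16 - 17)*(85 + (16 - 17)² - 182*(16 - 17)))/(-37981/29785) = (2*(-1)*(85 + (-1)² - 182*(-1)))*(-29785/37981) = (2*(-1)*(85 + 1 + 182))*(-29785/37981) = (2*(-1)*268)*(-29785/37981) = -536*(-29785/37981) = 15964760/37981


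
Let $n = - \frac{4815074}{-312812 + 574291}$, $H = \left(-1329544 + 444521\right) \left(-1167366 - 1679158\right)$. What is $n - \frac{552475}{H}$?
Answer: $- \frac{12130323364562534373}{658728149405186908} \approx -18.415$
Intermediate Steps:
$H = 2519239210052$ ($H = \left(-885023\right) \left(-2846524\right) = 2519239210052$)
$n = - \frac{4815074}{261479} \approx -18.415$
$n - \frac{552475}{H} = - \frac{4815074}{261479} - \frac{552475}{2519239210052} = - \frac{12130323364562534373}{658728149405186908}$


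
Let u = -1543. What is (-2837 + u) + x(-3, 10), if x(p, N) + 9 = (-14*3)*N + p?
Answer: -4812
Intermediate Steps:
x(p, N) = -9 + p - 42*N (x(p, N) = -9 + ((-14*3)*N + p) = -9 + (-42*N + p) = -9 + (p - 42*N) = -9 + p - 42*N)
(-2837 + u) + x(-3, 10) = (-2837 - 1543) + (-9 - 3 - 42*10) = -4380 + (-9 - 3 - 420) = -4380 - 432 = -4812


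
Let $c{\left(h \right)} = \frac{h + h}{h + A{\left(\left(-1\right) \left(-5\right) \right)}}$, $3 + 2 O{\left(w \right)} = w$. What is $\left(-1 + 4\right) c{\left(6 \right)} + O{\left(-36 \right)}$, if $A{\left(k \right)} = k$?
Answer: $- \frac{357}{22} \approx -16.227$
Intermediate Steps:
$O{\left(w \right)} = - \frac{3}{2} + \frac{w}{2}$
$c{\left(h \right)} = \frac{2 h}{5 + h}$ ($c{\left(h \right)} = \frac{h + h}{h - -5} = \frac{2 h}{h + 5} = \frac{2 h}{5 + h}$)
$\left(-1 + 4\right) c{\left(6 \right)} + O{\left(-36 \right)} = \left(-1 + 4\right) 2 \cdot 6 \frac{1}{5 + 6} + \left(- \frac{3}{2} + \frac{1}{2} \left(-36\right)\right) = 3 \cdot 2 \cdot 6 \cdot \frac{1}{11} - \frac{39}{2} = 3 \cdot \frac{12}{11} - \frac{39}{2} = \frac{36}{11} - \frac{39}{2} = - \frac{357}{22}$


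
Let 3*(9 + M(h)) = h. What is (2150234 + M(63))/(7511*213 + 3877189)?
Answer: 1075123/2738516 ≈ 0.39259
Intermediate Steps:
M(h) = -9 + h/3
(2150234 + M(63))/(7511*213 + 3877189) = (2150234 + (-9 + (⅓)*63))/(7511*213 + 3877189) = (2150234 + (-9 + 21))/(1599843 + 3877189) = (2150234 + 12)/5477032 = 2150246*(1/5477032) = 1075123/2738516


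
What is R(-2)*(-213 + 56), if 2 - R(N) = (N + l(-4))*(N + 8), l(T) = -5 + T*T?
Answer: 8164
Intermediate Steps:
l(T) = -5 + T²
R(N) = 2 - (8 + N)*(11 + N) (R(N) = 2 - (N + (-5 + (-4)²))*(N + 8) = 2 - (N + (-5 + 16))*(8 + N) = 2 - (N + 11)*(8 + N) = 2 - (11 + N)*(8 + N) = 2 - (8 + N)*(11 + N))
R(-2)*(-213 + 56) = (-86 - 1*(-2)² - 19*(-2))*(-213 + 56) = (-86 - 1*4 + 38)*(-157) = (-86 - 4 + 38)*(-157) = -52*(-157) = 8164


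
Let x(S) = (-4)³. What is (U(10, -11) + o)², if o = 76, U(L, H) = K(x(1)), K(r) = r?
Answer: 144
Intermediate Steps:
x(S) = -64
U(L, H) = -64
(U(10, -11) + o)² = (-64 + 76)² = 12² = 144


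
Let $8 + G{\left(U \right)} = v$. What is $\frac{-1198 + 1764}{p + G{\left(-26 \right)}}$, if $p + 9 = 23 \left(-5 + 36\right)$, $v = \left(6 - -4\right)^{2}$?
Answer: $\frac{283}{398} \approx 0.71105$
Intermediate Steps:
$v = 100$ ($v = \left(6 + 4\right)^{2} = 10^{2} = 100$)
$G{\left(U \right)} = 92$ ($G{\left(U \right)} = -8 + 100 = 92$)
$p = 704$ ($p = -9 + 23 \left(-5 + 36\right) = -9 + 23 \cdot 31 = -9 + 713 = 704$)
$\frac{-1198 + 1764}{p + G{\left(-26 \right)}} = \frac{-1198 + 1764}{704 + 92} = \frac{566}{796} = 566 \cdot \frac{1}{796} = \frac{283}{398}$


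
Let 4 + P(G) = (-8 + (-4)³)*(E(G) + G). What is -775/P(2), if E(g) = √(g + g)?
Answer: 775/292 ≈ 2.6541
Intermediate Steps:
E(g) = √2*√g (E(g) = √(2*g) = √2*√g)
P(G) = -4 - 72*G - 72*√2*√G (P(G) = -4 + (-8 + (-4)³)*(√2*√G + G) = -4 + (-8 - 64)*(G + √2*√G) = -4 - 72*(G + √2*√G) = -4 + (-72*G - 72*√2*√G) = -4 - 72*G - 72*√2*√G)
-775/P(2) = -775/(-4 - 72*2 - 72*√2*√2) = -775/(-4 - 144 - 144) = -775/(-292) = -775*(-1/292) = 775/292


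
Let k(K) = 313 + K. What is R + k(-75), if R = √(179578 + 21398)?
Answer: 238 + 4*√12561 ≈ 686.30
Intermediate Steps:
R = 4*√12561 (R = √200976 = 4*√12561 ≈ 448.30)
R + k(-75) = 4*√12561 + (313 - 75) = 4*√12561 + 238 = 238 + 4*√12561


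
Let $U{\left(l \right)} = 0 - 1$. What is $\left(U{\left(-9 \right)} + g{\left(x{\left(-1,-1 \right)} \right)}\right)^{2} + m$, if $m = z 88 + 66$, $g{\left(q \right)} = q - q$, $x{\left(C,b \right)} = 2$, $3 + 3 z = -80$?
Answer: $- \frac{7103}{3} \approx -2367.7$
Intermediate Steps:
$z = - \frac{83}{3}$ ($z = -1 + \frac{1}{3} \left(-80\right) = -1 - \frac{80}{3} = - \frac{83}{3} \approx -27.667$)
$U{\left(l \right)} = -1$ ($U{\left(l \right)} = 0 - 1 = -1$)
$g{\left(q \right)} = 0$
$m = - \frac{7106}{3}$ ($m = \left(- \frac{83}{3}\right) 88 + 66 = - \frac{7304}{3} + 66 = - \frac{7106}{3} \approx -2368.7$)
$\left(U{\left(-9 \right)} + g{\left(x{\left(-1,-1 \right)} \right)}\right)^{2} + m = \left(-1 + 0\right)^{2} - \frac{7106}{3} = \left(-1\right)^{2} - \frac{7106}{3} = 1 - \frac{7106}{3} = - \frac{7103}{3}$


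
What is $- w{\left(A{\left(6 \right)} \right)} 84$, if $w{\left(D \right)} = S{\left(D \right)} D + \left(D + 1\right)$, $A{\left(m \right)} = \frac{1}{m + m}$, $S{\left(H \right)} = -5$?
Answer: $-56$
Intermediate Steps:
$A{\left(m \right)} = \frac{1}{2 m}$
$w{\left(D \right)} = 1 - 4 D$ ($w{\left(D \right)} = - 5 D + \left(D + 1\right) = - 5 D + \left(1 + D\right) = 1 - 4 D$)
$- w{\left(A{\left(6 \right)} \right)} 84 = - \left(1 - 4 \frac{1}{2 \cdot 6}\right) 84 = - \left(1 - 4 \cdot \frac{1}{2} \cdot \frac{1}{6}\right) 84 = - \left(1 - \frac{1}{3}\right) 84 = - \frac{2 \cdot 84}{3} = \left(-1\right) 56 = -56$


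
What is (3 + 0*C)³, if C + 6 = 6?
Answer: 27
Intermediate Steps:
C = 0 (C = -6 + 6 = 0)
(3 + 0*C)³ = (3 + 0*0)³ = (3 + 0)³ = 3³ = 27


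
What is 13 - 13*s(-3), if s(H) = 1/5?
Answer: 52/5 ≈ 10.400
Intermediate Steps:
s(H) = 1/5
13 - 13*s(-3) = 13 - 13*1/5 = 13 - 13/5 = 52/5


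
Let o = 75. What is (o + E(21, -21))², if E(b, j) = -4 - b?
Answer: 2500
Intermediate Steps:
(o + E(21, -21))² = (75 + (-4 - 1*21))² = (75 + (-4 - 21))² = (75 - 25)² = 50² = 2500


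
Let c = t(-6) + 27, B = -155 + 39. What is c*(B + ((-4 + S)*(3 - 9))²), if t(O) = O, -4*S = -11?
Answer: -5019/4 ≈ -1254.8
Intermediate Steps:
S = 11/4 (S = -¼*(-11) = 11/4 ≈ 2.7500)
B = -116
c = 21 (c = -6 + 27 = 21)
c*(B + ((-4 + S)*(3 - 9))²) = 21*(-116 + ((-4 + 11/4)*(3 - 9))²) = 21*(-116 + (-5/4*(-6))²) = 21*(-116 + (15/2)²) = 21*(-116 + 225/4) = 21*(-239/4) = -5019/4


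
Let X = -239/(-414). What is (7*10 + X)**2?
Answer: 853749961/171396 ≈ 4981.2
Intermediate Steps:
X = 239/414 (X = -239*(-1/414) = 239/414 ≈ 0.57729)
(7*10 + X)**2 = (7*10 + 239/414)**2 = (70 + 239/414)**2 = (29219/414)**2 = 853749961/171396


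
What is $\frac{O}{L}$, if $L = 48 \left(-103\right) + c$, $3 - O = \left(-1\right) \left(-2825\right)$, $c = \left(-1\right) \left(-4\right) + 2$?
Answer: $\frac{1411}{2469} \approx 0.57149$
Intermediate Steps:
$c = 6$ ($c = 4 + 2 = 6$)
$O = -2822$ ($O = 3 - \left(-1\right) \left(-2825\right) = 3 - 2825 = -2822$)
$L = -4938$ ($L = 48 \left(-103\right) + 6 = -4944 + 6 = -4938$)
$\frac{O}{L} = - \frac{2822}{-4938} = \left(-2822\right) \left(- \frac{1}{4938}\right) = \frac{1411}{2469}$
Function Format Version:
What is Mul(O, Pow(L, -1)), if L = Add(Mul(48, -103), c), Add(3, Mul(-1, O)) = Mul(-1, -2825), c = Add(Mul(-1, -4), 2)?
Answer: Rational(1411, 2469) ≈ 0.57149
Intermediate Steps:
c = 6 (c = Add(4, 2) = 6)
O = -2822 (O = Add(3, Mul(-1, Mul(-1, -2825))) = Add(3, Mul(-1, 2825)) = Add(3, -2825) = -2822)
L = -4938 (L = Add(Mul(48, -103), 6) = Add(-4944, 6) = -4938)
Mul(O, Pow(L, -1)) = Mul(-2822, Pow(-4938, -1)) = Mul(-2822, Rational(-1, 4938)) = Rational(1411, 2469)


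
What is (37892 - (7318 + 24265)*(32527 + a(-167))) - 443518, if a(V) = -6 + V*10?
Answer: -974772759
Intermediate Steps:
a(V) = -6 + 10*V
(37892 - (7318 + 24265)*(32527 + a(-167))) - 443518 = (37892 - (7318 + 24265)*(32527 + (-6 + 10*(-167)))) - 443518 = (37892 - 31583*(32527 + (-6 - 1670))) - 443518 = (37892 - 31583*(32527 - 1676)) - 443518 = (37892 - 31583*30851) - 443518 = (37892 - 1*974367133) - 443518 = (37892 - 974367133) - 443518 = -974329241 - 443518 = -974772759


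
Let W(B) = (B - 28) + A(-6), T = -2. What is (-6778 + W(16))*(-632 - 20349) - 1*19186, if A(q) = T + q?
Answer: 142609652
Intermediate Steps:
A(q) = -2 + q
W(B) = -36 + B (W(B) = (B - 28) + (-2 - 6) = (-28 + B) - 8 = -36 + B)
(-6778 + W(16))*(-632 - 20349) - 1*19186 = (-6778 + (-36 + 16))*(-632 - 20349) - 1*19186 = (-6778 - 20)*(-20981) - 19186 = -6798*(-20981) - 19186 = 142628838 - 19186 = 142609652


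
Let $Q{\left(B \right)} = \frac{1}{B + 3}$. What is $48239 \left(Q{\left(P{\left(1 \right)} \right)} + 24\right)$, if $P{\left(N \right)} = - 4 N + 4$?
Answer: $\frac{3521447}{3} \approx 1.1738 \cdot 10^{6}$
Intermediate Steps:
$P{\left(N \right)} = 4 - 4 N$
$Q{\left(B \right)} = \frac{1}{3 + B}$
$48239 \left(Q{\left(P{\left(1 \right)} \right)} + 24\right) = 48239 \left(\frac{1}{3 + \left(4 - 4\right)} + 24\right) = 48239 \left(\frac{1}{3 + 0} + 24\right) = 48239 \left(\frac{1}{3} + 24\right) = 48239 \cdot \frac{73}{3} = \frac{3521447}{3}$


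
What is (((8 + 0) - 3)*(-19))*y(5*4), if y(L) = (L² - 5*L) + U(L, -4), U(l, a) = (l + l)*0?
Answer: -28500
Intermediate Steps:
U(l, a) = 0 (U(l, a) = (2*l)*0 = 0)
y(L) = L² - 5*L (y(L) = (L² - 5*L) + 0 = L² - 5*L)
(((8 + 0) - 3)*(-19))*y(5*4) = (((8 + 0) - 3)*(-19))*((5*4)*(-5 + 5*4)) = ((8 - 3)*(-19))*(20*(-5 + 20)) = (5*(-19))*(20*15) = -95*300 = -28500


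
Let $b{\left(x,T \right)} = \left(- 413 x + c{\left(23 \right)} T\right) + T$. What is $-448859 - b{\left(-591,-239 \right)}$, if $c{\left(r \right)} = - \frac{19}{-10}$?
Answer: $- \frac{6922489}{10} \approx -6.9225 \cdot 10^{5}$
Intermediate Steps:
$c{\left(r \right)} = \frac{19}{10}$ ($c{\left(r \right)} = \left(-19\right) \left(- \frac{1}{10}\right) = \frac{19}{10}$)
$b{\left(x,T \right)} = - 413 x + \frac{29 T}{10}$ ($b{\left(x,T \right)} = \left(- 413 x + \frac{19 T}{10}\right) + T = - 413 x + \frac{29 T}{10}$)
$-448859 - b{\left(-591,-239 \right)} = -448859 - \left(\left(-413\right) \left(-591\right) + \frac{29}{10} \left(-239\right)\right) = -448859 - \left(244083 - \frac{6931}{10}\right) = -448859 - \frac{2433899}{10} = - \frac{6922489}{10}$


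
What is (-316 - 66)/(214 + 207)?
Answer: -382/421 ≈ -0.90736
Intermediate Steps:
(-316 - 66)/(214 + 207) = -382/421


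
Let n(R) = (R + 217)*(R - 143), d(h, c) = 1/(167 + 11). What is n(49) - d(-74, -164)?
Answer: -4450713/178 ≈ -25004.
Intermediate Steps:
d(h, c) = 1/178
n(R) = (-143 + R)*(217 + R) (n(R) = (217 + R)*(-143 + R) = (-143 + R)*(217 + R))
n(49) - d(-74, -164) = (-31031 + 49² + 74*49) - 1*1/178 = (-31031 + 2401 + 3626) - 1/178 = -25004 - 1/178 = -4450713/178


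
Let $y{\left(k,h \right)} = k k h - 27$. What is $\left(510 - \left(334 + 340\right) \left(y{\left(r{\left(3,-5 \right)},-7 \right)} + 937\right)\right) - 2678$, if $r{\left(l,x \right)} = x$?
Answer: $-497558$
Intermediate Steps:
$y{\left(k,h \right)} = -27 + h k^{2}$ ($y{\left(k,h \right)} = k^{2} h - 27 = h k^{2} - 27 = -27 + h k^{2}$)
$\left(510 - \left(334 + 340\right) \left(y{\left(r{\left(3,-5 \right)},-7 \right)} + 937\right)\right) - 2678 = \left(510 - \left(334 + 340\right) \left(\left(-27 - 7 \left(-5\right)^{2}\right) + 937\right)\right) - 2678 = \left(510 - 674 \left(\left(-27 - 175\right) + 937\right)\right) - 2678 = \left(510 - 674 \left(-202 + 937\right)\right) - 2678 = \left(510 - 674 \cdot 735\right) - 2678 = \left(510 - 495390\right) - 2678 = -494880 - 2678 = -497558$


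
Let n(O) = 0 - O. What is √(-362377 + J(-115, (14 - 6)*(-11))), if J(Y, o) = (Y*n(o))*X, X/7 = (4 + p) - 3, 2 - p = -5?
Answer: 3*I*√103233 ≈ 963.9*I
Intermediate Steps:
n(O) = -O
p = 7 (p = 2 - 1*(-5) = 2 + 5 = 7)
X = 56 (X = 7*((4 + 7) - 3) = 7*(11 - 3) = 7*8 = 56)
J(Y, o) = -56*Y*o (J(Y, o) = (Y*(-o))*56 = -Y*o*56 = -56*Y*o)
√(-362377 + J(-115, (14 - 6)*(-11))) = √(-362377 - 56*(-115)*(14 - 6)*(-11)) = √(-362377 - 56*(-115)*8*(-11)) = √(-362377 - 56*(-115)*(-88)) = √(-362377 - 566720) = √(-929097) = 3*I*√103233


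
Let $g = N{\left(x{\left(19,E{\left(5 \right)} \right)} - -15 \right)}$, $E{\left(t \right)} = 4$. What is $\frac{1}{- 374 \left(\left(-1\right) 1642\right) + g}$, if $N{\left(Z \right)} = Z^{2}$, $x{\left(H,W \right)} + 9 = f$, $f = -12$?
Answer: $\frac{1}{614144} \approx 1.6283 \cdot 10^{-6}$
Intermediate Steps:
$x{\left(H,W \right)} = -21$ ($x{\left(H,W \right)} = -9 - 12 = -21$)
$g = 36$ ($g = \left(-21 - -15\right)^{2} = \left(-21 + 15\right)^{2} = \left(-6\right)^{2} = 36$)
$\frac{1}{- 374 \left(\left(-1\right) 1642\right) + g} = \frac{1}{- 374 \left(\left(-1\right) 1642\right) + 36} = \frac{1}{\left(-374\right) \left(-1642\right) + 36} = \frac{1}{614108 + 36} = \frac{1}{614144}$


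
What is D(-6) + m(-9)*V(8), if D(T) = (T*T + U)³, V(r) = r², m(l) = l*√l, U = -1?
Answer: 42875 - 1728*I ≈ 42875.0 - 1728.0*I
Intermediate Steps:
m(l) = l^(3/2)
D(T) = (-1 + T²)³ (D(T) = (T*T - 1)³ = (T² - 1)³ = (-1 + T²)³)
D(-6) + m(-9)*V(8) = (-1 + (-6)²)³ + (-9)^(3/2)*8² = (-1 + 36)³ - 27*I*64 = 35³ - 1728*I = 42875 - 1728*I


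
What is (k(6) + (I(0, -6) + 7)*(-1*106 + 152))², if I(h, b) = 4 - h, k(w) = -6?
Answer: 250000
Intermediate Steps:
(k(6) + (I(0, -6) + 7)*(-1*106 + 152))² = (-6 + ((4 - 1*0) + 7)*(-1*106 + 152))² = (-6 + ((4 + 0) + 7)*(-106 + 152))² = (-6 + (4 + 7)*46)² = (-6 + 11*46)² = (-6 + 506)² = 500² = 250000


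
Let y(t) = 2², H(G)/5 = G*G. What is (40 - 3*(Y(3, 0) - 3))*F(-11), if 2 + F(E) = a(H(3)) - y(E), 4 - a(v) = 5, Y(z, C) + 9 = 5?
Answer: -427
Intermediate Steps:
Y(z, C) = -4 (Y(z, C) = -9 + 5 = -4)
H(G) = 5*G² (H(G) = 5*(G*G) = 5*G²)
y(t) = 4
a(v) = -1 (a(v) = 4 - 1*5 = 4 - 5 = -1)
F(E) = -7 (F(E) = -2 + (-1 - 1*4) = -2 + (-1 - 4) = -2 - 5 = -7)
(40 - 3*(Y(3, 0) - 3))*F(-11) = (40 - 3*(-4 - 3))*(-7) = (40 - 3*(-7))*(-7) = (40 + 21)*(-7) = 61*(-7) = -427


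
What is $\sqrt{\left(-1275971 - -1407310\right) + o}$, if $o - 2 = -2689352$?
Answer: $i \sqrt{2558011} \approx 1599.4 i$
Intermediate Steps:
$o = -2689350$ ($o = 2 - 2689352 = -2689350$)
$\sqrt{\left(-1275971 - -1407310\right) + o} = \sqrt{\left(-1275971 - -1407310\right) - 2689350} = \sqrt{\left(-1275971 + 1407310\right) - 2689350} = \sqrt{131339 - 2689350} = \sqrt{-2558011} = i \sqrt{2558011}$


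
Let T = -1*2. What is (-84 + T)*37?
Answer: -3182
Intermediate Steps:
T = -2
(-84 + T)*37 = (-84 - 2)*37 = -86*37 = -3182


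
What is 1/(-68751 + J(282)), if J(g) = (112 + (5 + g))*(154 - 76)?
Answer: -1/37629 ≈ -2.6575e-5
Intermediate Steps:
J(g) = 9126 + 78*g (J(g) = (117 + g)*78 = 9126 + 78*g)
1/(-68751 + J(282)) = 1/(-68751 + (9126 + 78*282)) = 1/(-68751 + (9126 + 21996)) = 1/(-68751 + 31122) = 1/(-37629) = -1/37629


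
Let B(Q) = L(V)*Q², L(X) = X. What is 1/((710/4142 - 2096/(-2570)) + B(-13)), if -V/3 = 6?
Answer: -2661235/8092850287 ≈ -0.00032884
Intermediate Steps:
V = -18 (V = -3*6 = -18)
B(Q) = -18*Q²
1/((710/4142 - 2096/(-2570)) + B(-13)) = 1/((710/4142 - 2096/(-2570)) - 18*(-13)²) = 1/((710*(1/4142) - 2096*(-1/2570)) - 18*169) = 1/((355/2071 + 1048/1285) - 3042) = 1/(2626583/2661235 - 3042) = 1/(-8092850287/2661235) = -2661235/8092850287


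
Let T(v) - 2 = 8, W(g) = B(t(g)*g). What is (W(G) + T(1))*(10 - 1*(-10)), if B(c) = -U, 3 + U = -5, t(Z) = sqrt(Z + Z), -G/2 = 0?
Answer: 360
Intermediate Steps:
G = 0 (G = -2*0 = 0)
t(Z) = sqrt(2)*sqrt(Z) (t(Z) = sqrt(2*Z) = sqrt(2)*sqrt(Z))
U = -8 (U = -3 - 5 = -8)
B(c) = 8 (B(c) = -1*(-8) = 8)
W(g) = 8
T(v) = 10 (T(v) = 2 + 8 = 10)
(W(G) + T(1))*(10 - 1*(-10)) = (8 + 10)*(10 - 1*(-10)) = 18*(10 + 10) = 18*20 = 360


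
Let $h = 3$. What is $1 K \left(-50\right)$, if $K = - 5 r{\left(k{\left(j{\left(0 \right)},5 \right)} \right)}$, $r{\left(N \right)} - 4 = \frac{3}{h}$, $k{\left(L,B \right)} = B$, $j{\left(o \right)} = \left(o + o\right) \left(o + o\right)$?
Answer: $1250$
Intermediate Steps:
$j{\left(o \right)} = 4 o^{2}$ ($j{\left(o \right)} = 2 o 2 o = 4 o^{2}$)
$r{\left(N \right)} = 5$ ($r{\left(N \right)} = 4 + \frac{3}{3} = 4 + 3 \cdot \frac{1}{3} = 4 + 1 = 5$)
$K = -25$ ($K = \left(-5\right) 5 = -25$)
$1 K \left(-50\right) = 1 \left(-25\right) \left(-50\right) = \left(-25\right) \left(-50\right) = 1250$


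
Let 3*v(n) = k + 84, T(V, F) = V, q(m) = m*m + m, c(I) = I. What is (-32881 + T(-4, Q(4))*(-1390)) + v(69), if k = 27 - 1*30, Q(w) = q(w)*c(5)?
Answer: -27294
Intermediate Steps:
q(m) = m + m² (q(m) = m² + m = m + m²)
Q(w) = 5*w*(1 + w) (Q(w) = (w*(1 + w))*5 = 5*w*(1 + w))
k = -3 (k = 27 - 30 = -3)
v(n) = 27 (v(n) = (-3 + 84)/3 = (⅓)*81 = 27)
(-32881 + T(-4, Q(4))*(-1390)) + v(69) = (-32881 - 4*(-1390)) + 27 = (-32881 + 5560) + 27 = -27321 + 27 = -27294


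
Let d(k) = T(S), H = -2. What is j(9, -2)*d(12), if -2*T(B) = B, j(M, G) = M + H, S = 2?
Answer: -7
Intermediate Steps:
j(M, G) = -2 + M (j(M, G) = M - 2 = -2 + M)
T(B) = -B/2
d(k) = -1 (d(k) = -1/2*2 = -1)
j(9, -2)*d(12) = (-2 + 9)*(-1) = 7*(-1) = -7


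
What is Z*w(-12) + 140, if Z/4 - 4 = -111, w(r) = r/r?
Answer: -288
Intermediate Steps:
w(r) = 1
Z = -428 (Z = 16 + 4*(-111) = 16 - 444 = -428)
Z*w(-12) + 140 = -428*1 + 140 = -428 + 140 = -288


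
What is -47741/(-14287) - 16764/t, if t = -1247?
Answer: 299040295/17815889 ≈ 16.785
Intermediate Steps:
-47741/(-14287) - 16764/t = -47741/(-14287) - 16764/(-1247) = -47741*(-1/14287) - 16764*(-1/1247) = 47741/14287 + 16764/1247 = 299040295/17815889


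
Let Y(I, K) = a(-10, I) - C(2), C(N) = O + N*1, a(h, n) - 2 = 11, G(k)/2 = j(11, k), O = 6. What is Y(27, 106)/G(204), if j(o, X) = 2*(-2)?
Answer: -5/8 ≈ -0.62500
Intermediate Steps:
j(o, X) = -4
G(k) = -8 (G(k) = 2*(-4) = -8)
a(h, n) = 13 (a(h, n) = 2 + 11 = 13)
C(N) = 6 + N (C(N) = 6 + N*1 = 6 + N)
Y(I, K) = 5 (Y(I, K) = 13 - (6 + 2) = 13 - 1*8 = 13 - 8 = 5)
Y(27, 106)/G(204) = 5/(-8) = 5*(-⅛) = -5/8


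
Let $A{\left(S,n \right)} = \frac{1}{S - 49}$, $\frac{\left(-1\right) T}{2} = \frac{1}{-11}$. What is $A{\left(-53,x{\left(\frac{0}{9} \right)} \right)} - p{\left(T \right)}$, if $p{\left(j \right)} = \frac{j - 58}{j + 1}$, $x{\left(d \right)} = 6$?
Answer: $\frac{64859}{1326} \approx 48.913$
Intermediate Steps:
$T = \frac{2}{11}$ ($T = - \frac{2}{-11} = \left(-2\right) \left(- \frac{1}{11}\right) = \frac{2}{11} \approx 0.18182$)
$A{\left(S,n \right)} = \frac{1}{-49 + S}$
$p{\left(j \right)} = \frac{-58 + j}{1 + j}$
$A{\left(-53,x{\left(\frac{0}{9} \right)} \right)} - p{\left(T \right)} = \frac{1}{-49 - 53} - \frac{-58 + \frac{2}{11}}{1 + \frac{2}{11}} = \frac{1}{-102} - \frac{1}{\frac{13}{11}} \left(- \frac{636}{11}\right) = - \frac{1}{102} - \frac{11}{13} \left(- \frac{636}{11}\right) = - \frac{1}{102} - - \frac{636}{13} = - \frac{1}{102} + \frac{636}{13} = \frac{64859}{1326}$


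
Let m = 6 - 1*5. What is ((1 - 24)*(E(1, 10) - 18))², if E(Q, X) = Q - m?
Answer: 171396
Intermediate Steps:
m = 1 (m = 6 - 5 = 1)
E(Q, X) = -1 + Q (E(Q, X) = Q - 1*1 = Q - 1 = -1 + Q)
((1 - 24)*(E(1, 10) - 18))² = ((1 - 24)*((-1 + 1) - 18))² = (-23*(0 - 18))² = (-23*(-18))² = 414² = 171396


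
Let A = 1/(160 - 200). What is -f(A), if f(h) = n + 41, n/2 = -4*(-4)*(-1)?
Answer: -9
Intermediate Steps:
n = -32 (n = 2*(-4*(-4)*(-1)) = 2*(16*(-1)) = 2*(-16) = -32)
A = -1/40 (A = 1/(-40) = -1/40 ≈ -0.025000)
f(h) = 9 (f(h) = -32 + 41 = 9)
-f(A) = -1*9 = -9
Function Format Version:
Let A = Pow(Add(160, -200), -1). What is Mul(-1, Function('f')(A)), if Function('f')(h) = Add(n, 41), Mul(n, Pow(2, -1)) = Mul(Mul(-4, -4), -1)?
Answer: -9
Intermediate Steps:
n = -32 (n = Mul(2, Mul(Mul(-4, -4), -1)) = Mul(2, Mul(16, -1)) = Mul(2, -16) = -32)
A = Rational(-1, 40) (A = Pow(-40, -1) = Rational(-1, 40) ≈ -0.025000)
Function('f')(h) = 9 (Function('f')(h) = Add(-32, 41) = 9)
Mul(-1, Function('f')(A)) = Mul(-1, 9) = -9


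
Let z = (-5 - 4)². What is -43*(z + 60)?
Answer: -6063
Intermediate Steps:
z = 81 (z = (-9)² = 81)
-43*(z + 60) = -43*(81 + 60) = -43*141 = -6063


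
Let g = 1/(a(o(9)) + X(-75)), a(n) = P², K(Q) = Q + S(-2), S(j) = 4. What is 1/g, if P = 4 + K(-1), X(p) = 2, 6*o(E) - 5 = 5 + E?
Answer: 51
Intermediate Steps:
o(E) = 5/3 + E/6 (o(E) = ⅚ + (5 + E)/6 = ⅚ + (⅚ + E/6) = 5/3 + E/6)
K(Q) = 4 + Q (K(Q) = Q + 4 = 4 + Q)
P = 7 (P = 4 + (4 - 1) = 4 + 3 = 7)
a(n) = 49 (a(n) = 7² = 49)
g = 1/51 (g = 1/(49 + 2) = 1/51 ≈ 0.019608)
1/g = 1/(1/51) = 51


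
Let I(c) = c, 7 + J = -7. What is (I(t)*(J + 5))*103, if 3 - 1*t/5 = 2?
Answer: -4635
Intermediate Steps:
J = -14 (J = -7 - 7 = -14)
t = 5 (t = 15 - 5*2 = 15 - 10 = 5)
(I(t)*(J + 5))*103 = (5*(-14 + 5))*103 = (5*(-9))*103 = -45*103 = -4635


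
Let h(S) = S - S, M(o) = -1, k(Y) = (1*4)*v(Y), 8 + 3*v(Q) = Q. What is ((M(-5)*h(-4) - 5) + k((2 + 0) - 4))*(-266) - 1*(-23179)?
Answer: 84167/3 ≈ 28056.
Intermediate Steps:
v(Q) = -8/3 + Q/3
k(Y) = -32/3 + 4*Y/3 (k(Y) = (1*4)*(-8/3 + Y/3) = 4*(-8/3 + Y/3) = -32/3 + 4*Y/3)
h(S) = 0
((M(-5)*h(-4) - 5) + k((2 + 0) - 4))*(-266) - 1*(-23179) = ((-1*0 - 5) + (-32/3 + 4*((2 + 0) - 4)/3))*(-266) - 1*(-23179) = ((0 - 5) + (-32/3 + 4*(2 - 4)/3))*(-266) + 23179 = (-5 + (-32/3 + (4/3)*(-2)))*(-266) + 23179 = (-5 + (-32/3 - 8/3))*(-266) + 23179 = (-5 - 40/3)*(-266) + 23179 = -55/3*(-266) + 23179 = 14630/3 + 23179 = 84167/3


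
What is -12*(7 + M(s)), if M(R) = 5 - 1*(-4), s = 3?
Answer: -192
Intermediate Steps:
M(R) = 9 (M(R) = 5 + 4 = 9)
-12*(7 + M(s)) = -12*(7 + 9) = -12*16 = -192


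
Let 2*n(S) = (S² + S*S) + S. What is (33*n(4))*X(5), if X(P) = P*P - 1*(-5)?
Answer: 17820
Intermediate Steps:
X(P) = 5 + P² (X(P) = P² + 5 = 5 + P²)
n(S) = S² + S/2 (n(S) = ((S² + S*S) + S)/2 = ((S² + S²) + S)/2 = (2*S² + S)/2 = (S + 2*S²)/2 = S² + S/2)
(33*n(4))*X(5) = (33*(4*(½ + 4)))*(5 + 5²) = (33*(4*(9/2)))*(5 + 25) = (33*18)*30 = 594*30 = 17820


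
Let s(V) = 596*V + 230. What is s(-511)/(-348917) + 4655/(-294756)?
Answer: 12582529403/14692197036 ≈ 0.85641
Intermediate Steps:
s(V) = 230 + 596*V
s(-511)/(-348917) + 4655/(-294756) = (230 + 596*(-511))/(-348917) + 4655/(-294756) = (230 - 304556)*(-1/348917) + 4655*(-1/294756) = -304326*(-1/348917) - 665/42108 = 304326/348917 - 665/42108 = 12582529403/14692197036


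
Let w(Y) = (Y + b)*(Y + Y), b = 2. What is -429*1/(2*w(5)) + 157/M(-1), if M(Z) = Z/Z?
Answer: 21551/140 ≈ 153.94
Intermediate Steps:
w(Y) = 2*Y*(2 + Y) (w(Y) = (Y + 2)*(Y + Y) = (2 + Y)*(2*Y) = 2*Y*(2 + Y))
M(Z) = 1
-429*1/(2*w(5)) + 157/M(-1) = -429*1/(20*(2 + 5)) + 157/1 = -429/(((2*5*7)*(-2))*(-1)) + 157*1 = -429/((70*(-2))*(-1)) + 157 = -429/((-140*(-1))) + 157 = -429/140 + 157 = 21551/140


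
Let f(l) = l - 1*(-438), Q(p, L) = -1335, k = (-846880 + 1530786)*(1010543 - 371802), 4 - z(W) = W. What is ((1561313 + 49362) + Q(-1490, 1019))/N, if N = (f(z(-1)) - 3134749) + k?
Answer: 80467/21841783402 ≈ 3.6841e-6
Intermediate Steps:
z(W) = 4 - W
k = 436838802346 (k = 683906*638741 = 436838802346)
f(l) = 438 + l (f(l) = l + 438 = 438 + l)
N = 436835668040 (N = ((438 + (4 - 1*(-1))) - 3134749) + 436838802346 = ((438 + (4 + 1)) - 3134749) + 436838802346 = ((438 + 5) - 3134749) + 436838802346 = (443 - 3134749) + 436838802346 = -3134306 + 436838802346 = 436835668040)
((1561313 + 49362) + Q(-1490, 1019))/N = ((1561313 + 49362) - 1335)/436835668040 = (1610675 - 1335)*(1/436835668040) = 1609340*(1/436835668040) = 80467/21841783402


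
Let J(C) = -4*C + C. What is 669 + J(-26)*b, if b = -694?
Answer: -53463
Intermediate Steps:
J(C) = -3*C
669 + J(-26)*b = 669 - 3*(-26)*(-694) = 669 + 78*(-694) = 669 - 54132 = -53463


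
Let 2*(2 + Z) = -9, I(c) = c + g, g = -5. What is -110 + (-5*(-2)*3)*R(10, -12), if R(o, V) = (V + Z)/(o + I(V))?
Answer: -215/7 ≈ -30.714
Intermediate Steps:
I(c) = -5 + c (I(c) = c - 5 = -5 + c)
Z = -13/2 (Z = -2 + (½)*(-9) = -2 - 9/2 = -13/2 ≈ -6.5000)
R(o, V) = (-13/2 + V)/(-5 + V + o) (R(o, V) = (V - 13/2)/(o + (-5 + V)) = (-13/2 + V)/(-5 + V + o))
-110 + (-5*(-2)*3)*R(10, -12) = -110 + (-5*(-2)*3)*((-13/2 - 12)/(-5 - 12 + 10)) = -110 + (10*3)*(-37/2/(-7)) = -110 + 30*(-⅐*(-37/2)) = -110 + 30*(37/14) = -110 + 555/7 = -215/7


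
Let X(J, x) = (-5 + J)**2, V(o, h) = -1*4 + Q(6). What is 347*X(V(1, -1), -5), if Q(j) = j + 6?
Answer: 3123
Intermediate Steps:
Q(j) = 6 + j
V(o, h) = 8 (V(o, h) = -1*4 + (6 + 6) = -4 + 12 = 8)
347*X(V(1, -1), -5) = 347*(-5 + 8)**2 = 347*3**2 = 347*9 = 3123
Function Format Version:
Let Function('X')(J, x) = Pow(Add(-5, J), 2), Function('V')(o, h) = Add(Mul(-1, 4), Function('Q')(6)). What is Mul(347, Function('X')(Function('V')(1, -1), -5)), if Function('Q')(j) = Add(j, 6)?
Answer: 3123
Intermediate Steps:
Function('Q')(j) = Add(6, j)
Function('V')(o, h) = 8 (Function('V')(o, h) = Add(Mul(-1, 4), Add(6, 6)) = Add(-4, 12) = 8)
Mul(347, Function('X')(Function('V')(1, -1), -5)) = Mul(347, Pow(Add(-5, 8), 2)) = Mul(347, Pow(3, 2)) = Mul(347, 9) = 3123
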